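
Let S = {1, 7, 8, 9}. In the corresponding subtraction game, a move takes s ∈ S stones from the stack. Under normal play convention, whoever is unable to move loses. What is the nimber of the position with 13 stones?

G(0) = 0
G(1) = mex{0} = 1
G(2) = mex{1} = 0
G(3) = mex{0} = 1
G(4) = mex{1} = 0
G(5) = mex{0} = 1
G(6) = mex{1} = 0
G(7) = mex{0,0} = 1
G(8) = mex{1,1,0} = 2
G(9) = mex{2,0,1,0} = 3
G(10) = mex{3,1,0,1} = 2
G(11) = mex{2,0,1,0} = 3
G(12) = mex{3,1,0,1} = 2
G(13) = mex{2,0,1,0} = 3

3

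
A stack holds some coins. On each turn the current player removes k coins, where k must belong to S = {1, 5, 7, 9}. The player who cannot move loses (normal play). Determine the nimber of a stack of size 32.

G(0) = 0
G(1) = mex{0} = 1
G(2) = mex{1} = 0
G(3) = mex{0} = 1
G(4) = mex{1} = 0
G(5) = mex{0,0} = 1
G(6) = mex{1,1} = 0
G(7) = mex{0,0,0} = 1
G(8) = mex{1,1,1} = 0
G(9) = mex{0,0,0,0} = 1
G(10) = mex{1,1,1,1} = 0
G(11) = mex{0,0,0,0} = 1
G(12) = mex{1,1,1,1} = 0
G(13) = mex{0,0,0,0} = 1
G(14) = mex{1,1,1,1} = 0
G(15) = mex{0,0,0,0} = 1
G(16) = mex{1,1,1,1} = 0
G(17) = mex{0,0,0,0} = 1
G(18) = mex{1,1,1,1} = 0
G(19) = mex{0,0,0,0} = 1
G(20) = mex{1,1,1,1} = 0
G(21) = mex{0,0,0,0} = 1
G(22) = mex{1,1,1,1} = 0
G(23) = mex{0,0,0,0} = 1
G(24) = mex{1,1,1,1} = 0
G(25) = mex{0,0,0,0} = 1
G(26) = mex{1,1,1,1} = 0
G(27) = mex{0,0,0,0} = 1
G(28) = mex{1,1,1,1} = 0
G(29) = mex{0,0,0,0} = 1
G(30) = mex{1,1,1,1} = 0
G(31) = mex{0,0,0,0} = 1
G(32) = mex{1,1,1,1} = 0

0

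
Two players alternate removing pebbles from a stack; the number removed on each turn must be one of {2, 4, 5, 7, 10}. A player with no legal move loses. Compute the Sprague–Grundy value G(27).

0

n :  0  1  2  3  4  5  6  7  8  9 10 11 12 13 14 15 16 17 18 19 20 21 22 23 24 25 26 27
G :  0  0  1  1  2  2  3  3  4  0  5  1  0  2  1  0  2  1  0  2  1  0  2  1  0  2  1  0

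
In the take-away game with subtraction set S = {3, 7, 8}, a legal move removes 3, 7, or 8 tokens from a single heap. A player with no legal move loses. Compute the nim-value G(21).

0

n :  0  1  2  3  4  5  6  7  8  9 10 11 12 13 14 15 16 17 18 19 20 21
G :  0  0  0  1  1  1  0  2  2  1  3  0  0  2  1  1  0  0  2  1  1  0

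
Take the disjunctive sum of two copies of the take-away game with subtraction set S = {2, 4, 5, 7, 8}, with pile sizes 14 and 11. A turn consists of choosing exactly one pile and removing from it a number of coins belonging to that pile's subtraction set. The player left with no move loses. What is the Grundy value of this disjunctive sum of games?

All piles use S = {2, 4, 5, 7, 8}:
G(0) = 0
G(1) = mex{} = 0
G(2) = mex{0} = 1
G(3) = mex{0} = 1
G(4) = mex{1,0} = 2
G(5) = mex{1,0,0} = 2
G(6) = mex{2,1,0} = 3
G(7) = mex{2,1,1,0} = 3
G(8) = mex{3,2,1,0,0} = 4
G(9) = mex{3,2,2,1,0} = 4
G(10) = mex{4,3,2,1,1} = 0
G(11) = mex{4,3,3,2,1} = 0
G(12) = mex{0,4,3,2,2} = 1
G(13) = mex{0,4,4,3,2} = 1
G(14) = mex{1,0,4,3,3} = 2
Pile A: G(14) = 2.
Pile B: G(11) = 0.
Combined Grundy value = 2 ⊕ 0 = 2.

2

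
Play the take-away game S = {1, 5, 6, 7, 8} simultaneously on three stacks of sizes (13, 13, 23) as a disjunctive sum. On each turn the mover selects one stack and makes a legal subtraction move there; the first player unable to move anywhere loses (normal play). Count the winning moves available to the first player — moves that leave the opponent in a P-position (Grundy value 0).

All stacks use S = {1, 5, 6, 7, 8}:
n :  0  1  2  3  4  5  6  7  8  9 10 11 12 13 14 15 16 17 18 19 20 21 22 23
G :  0  1  0  1  0  1  2  3  2  3  2  3  4  0  1  0  1  0  1  2  3  2  3  2
Stack A: G(13) = 0.
Stack B: G(13) = 0.
Stack C: G(23) = 2.
Combined Grundy value = 0 ⊕ 0 ⊕ 2 = 2.
A winning move leaves total XOR = 0, i.e. changes one component's Grundy value g to g ⊕ X where X is the current total.
Stack A: need g' = 0⊕2 = 2. Options: 13−1→G=4, 13−5→G=2, 13−6→G=3, 13−7→G=2, 13−8→G=1. Hits: 2.
Stack B: need g' = 0⊕2 = 2. Options: 13−1→G=4, 13−5→G=2, 13−6→G=3, 13−7→G=2, 13−8→G=1. Hits: 2.
Stack C: need g' = 2⊕2 = 0. Options: 23−1→G=3, 23−5→G=1, 23−6→G=0, 23−7→G=1, 23−8→G=0. Hits: 2.

6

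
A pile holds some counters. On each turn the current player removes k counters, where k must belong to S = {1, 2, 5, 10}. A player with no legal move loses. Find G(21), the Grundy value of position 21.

0

n :  0  1  2  3  4  5  6  7  8  9 10 11 12 13 14 15 16 17 18 19 20 21
G :  0  1  2  0  1  2  0  1  2  0  1  2  0  1  2  0  1  2  0  1  2  0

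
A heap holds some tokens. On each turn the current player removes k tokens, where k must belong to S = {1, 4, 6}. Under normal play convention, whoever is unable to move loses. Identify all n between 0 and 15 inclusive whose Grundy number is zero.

0, 2, 5, 7, 10, 12, 15

G(0) = 0
G(1) = mex{0} = 1
G(2) = mex{1} = 0
G(3) = mex{0} = 1
G(4) = mex{1,0} = 2
G(5) = mex{2,1} = 0
G(6) = mex{0,0,0} = 1
G(7) = mex{1,1,1} = 0
G(8) = mex{0,2,0} = 1
G(9) = mex{1,0,1} = 2
G(10) = mex{2,1,2} = 0
G(11) = mex{0,0,0} = 1
G(12) = mex{1,1,1} = 0
G(13) = mex{0,2,0} = 1
G(14) = mex{1,0,1} = 2
G(15) = mex{2,1,2} = 0
P-positions are exactly the n with G(n) = 0.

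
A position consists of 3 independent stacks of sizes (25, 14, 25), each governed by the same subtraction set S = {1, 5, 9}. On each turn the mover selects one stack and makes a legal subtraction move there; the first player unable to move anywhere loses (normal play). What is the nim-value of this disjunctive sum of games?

0

All stacks use S = {1, 5, 9}:
n :  0  1  2  3  4  5  6  7  8  9 10 11 12 13 14 15 16 17 18 19 20 21 22 23 24 25
G :  0  1  0  1  0  1  0  1  0  1  0  1  0  1  0  1  0  1  0  1  0  1  0  1  0  1
Stack A: G(25) = 1.
Stack B: G(14) = 0.
Stack C: G(25) = 1.
Combined Grundy value = 1 ⊕ 0 ⊕ 1 = 0.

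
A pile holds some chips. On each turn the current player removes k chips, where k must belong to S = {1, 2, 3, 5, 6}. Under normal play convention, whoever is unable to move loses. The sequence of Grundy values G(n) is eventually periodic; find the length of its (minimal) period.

G(0) = 0
G(1) = mex{0} = 1
G(2) = mex{1,0} = 2
G(3) = mex{2,1,0} = 3
G(4) = mex{3,2,1} = 0
G(5) = mex{0,3,2,0} = 1
G(6) = mex{1,0,3,1,0} = 2
G(7) = mex{2,1,0,2,1} = 3
G(8) = mex{3,2,1,3,2} = 0
G(9) = mex{0,3,2,0,3} = 1
G(10) = mex{1,0,3,1,0} = 2
G(11) = mex{2,1,0,2,1} = 3
G(12) = mex{3,2,1,3,2} = 0
G(13) = mex{0,3,2,0,3} = 1
G(14) = mex{1,0,3,1,0} = 2
G(n+4) = G(n) holds for n = 0,…,5 (a full window of length max(S) = 6), so the sequence is purely periodic with period 4.

4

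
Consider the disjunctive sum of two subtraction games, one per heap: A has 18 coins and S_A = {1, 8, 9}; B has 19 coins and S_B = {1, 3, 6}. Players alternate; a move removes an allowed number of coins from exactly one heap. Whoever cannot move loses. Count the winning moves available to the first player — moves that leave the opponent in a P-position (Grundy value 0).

Heap A, S = {1, 8, 9}:
n :  0  1  2  3  4  5  6  7  8  9 10 11 12 13 14 15 16 17 18
G :  0  1  0  1  0  1  0  1  2  3  2  3  2  3  2  3  0  1  0
G_A(18) = 0.
Heap B, S = {1, 3, 6}:
G(0) = 0
G(1) = mex{0} = 1
G(2) = mex{1} = 0
G(3) = mex{0,0} = 1
G(4) = mex{1,1} = 0
G(5) = mex{0,0} = 1
G(6) = mex{1,1,0} = 2
G(7) = mex{2,0,1} = 3
G(8) = mex{3,1,0} = 2
G(9) = mex{2,2,1} = 0
G(10) = mex{0,3,0} = 1
G(11) = mex{1,2,1} = 0
G(12) = mex{0,0,2} = 1
G(13) = mex{1,1,3} = 0
G(14) = mex{0,0,2} = 1
G(15) = mex{1,1,0} = 2
G(16) = mex{2,0,1} = 3
G(17) = mex{3,1,0} = 2
G(18) = mex{2,2,1} = 0
G(19) = mex{0,3,0} = 1
G_B(19) = 1.
Combined Grundy value = 0 ⊕ 1 = 1.
A winning move leaves total XOR = 0, i.e. changes one component's Grundy value g to g ⊕ X where X is the current total.
Heap A: need g' = 0⊕1 = 1. Options: 18−1→G=1, 18−8→G=2, 18−9→G=3. Hits: 1.
Heap B: need g' = 1⊕1 = 0. Options: 19−1→G=0, 19−3→G=3, 19−6→G=0. Hits: 2.

3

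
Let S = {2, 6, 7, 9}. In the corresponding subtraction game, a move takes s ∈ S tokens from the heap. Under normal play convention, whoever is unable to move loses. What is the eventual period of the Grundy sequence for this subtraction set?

15

G(0) = 0
G(1) = mex{} = 0
G(2) = mex{0} = 1
G(3) = mex{0} = 1
G(4) = mex{1} = 0
G(5) = mex{1} = 0
G(6) = mex{0,0} = 1
G(7) = mex{0,0,0} = 1
G(8) = mex{1,1,0} = 2
G(9) = mex{1,1,1,0} = 2
G(10) = mex{2,0,1,0} = 3
G(11) = mex{2,0,0,1} = 3
G(12) = mex{3,1,0,1} = 2
G(13) = mex{3,1,1,0} = 2
G(14) = mex{2,2,1,0} = 3
G(15) = mex{2,2,2,1} = 0
G(16) = mex{3,3,2,1} = 0
G(17) = mex{0,3,3,2} = 1
G(18) = mex{0,2,3,2} = 1
G(19) = mex{1,2,2,3} = 0
G(20) = mex{1,3,2,3} = 0
G(21) = mex{0,0,3,2} = 1
G(22) = mex{0,0,0,2} = 1
G(23) = mex{1,1,0,3} = 2
G(24) = mex{1,1,1,0} = 2
G(25) = mex{2,0,1,0} = 3
G(26) = mex{2,0,0,1} = 3
G(27) = mex{3,1,0,1} = 2
G(28) = mex{3,1,1,0} = 2
G(29) = mex{2,2,1,0} = 3
G(30) = mex{2,2,2,1} = 0
G(31) = mex{3,3,2,1} = 0
G(n+15) = G(n) holds for n = 0,…,8 (a full window of length max(S) = 9), so the sequence is purely periodic with period 15.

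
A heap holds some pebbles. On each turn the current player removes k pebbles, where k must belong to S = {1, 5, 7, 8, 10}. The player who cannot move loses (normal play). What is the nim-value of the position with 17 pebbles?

0

n :  0  1  2  3  4  5  6  7  8  9 10 11 12 13 14 15 16 17
G :  0  1  0  1  0  1  0  1  2  3  2  3  2  3  2  0  1  0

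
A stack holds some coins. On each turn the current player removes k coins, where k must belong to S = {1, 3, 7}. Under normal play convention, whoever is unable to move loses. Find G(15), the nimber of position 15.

1

n :  0  1  2  3  4  5  6  7  8  9 10 11 12 13 14 15
G :  0  1  0  1  0  1  0  1  0  1  0  1  0  1  0  1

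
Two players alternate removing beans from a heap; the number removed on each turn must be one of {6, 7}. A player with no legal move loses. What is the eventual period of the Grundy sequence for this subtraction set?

13

G(0) = 0
G(1) = mex{} = 0
G(2) = mex{} = 0
G(3) = mex{} = 0
G(4) = mex{} = 0
G(5) = mex{} = 0
G(6) = mex{0} = 1
G(7) = mex{0,0} = 1
G(8) = mex{0,0} = 1
G(9) = mex{0,0} = 1
G(10) = mex{0,0} = 1
G(11) = mex{0,0} = 1
G(12) = mex{1,0} = 2
G(13) = mex{1,1} = 0
G(14) = mex{1,1} = 0
G(15) = mex{1,1} = 0
G(16) = mex{1,1} = 0
G(17) = mex{1,1} = 0
G(18) = mex{2,1} = 0
G(19) = mex{0,2} = 1
G(20) = mex{0,0} = 1
G(21) = mex{0,0} = 1
G(22) = mex{0,0} = 1
G(23) = mex{0,0} = 1
G(24) = mex{0,0} = 1
G(25) = mex{1,0} = 2
G(26) = mex{1,1} = 0
G(27) = mex{1,1} = 0
G(n+13) = G(n) holds for n = 0,…,6 (a full window of length max(S) = 7), so the sequence is purely periodic with period 13.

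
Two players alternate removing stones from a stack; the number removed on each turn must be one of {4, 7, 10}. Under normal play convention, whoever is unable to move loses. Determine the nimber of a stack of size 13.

3

G(0) = 0
G(1) = mex{} = 0
G(2) = mex{} = 0
G(3) = mex{} = 0
G(4) = mex{0} = 1
G(5) = mex{0} = 1
G(6) = mex{0} = 1
G(7) = mex{0,0} = 1
G(8) = mex{1,0} = 2
G(9) = mex{1,0} = 2
G(10) = mex{1,0,0} = 2
G(11) = mex{1,1,0} = 2
G(12) = mex{2,1,0} = 3
G(13) = mex{2,1,0} = 3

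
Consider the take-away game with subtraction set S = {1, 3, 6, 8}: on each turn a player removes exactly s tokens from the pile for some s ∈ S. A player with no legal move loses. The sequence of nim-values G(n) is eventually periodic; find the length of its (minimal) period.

9

G(0) = 0
G(1) = mex{0} = 1
G(2) = mex{1} = 0
G(3) = mex{0,0} = 1
G(4) = mex{1,1} = 0
G(5) = mex{0,0} = 1
G(6) = mex{1,1,0} = 2
G(7) = mex{2,0,1} = 3
G(8) = mex{3,1,0,0} = 2
G(9) = mex{2,2,1,1} = 0
G(10) = mex{0,3,0,0} = 1
G(11) = mex{1,2,1,1} = 0
G(12) = mex{0,0,2,0} = 1
G(13) = mex{1,1,3,1} = 0
G(14) = mex{0,0,2,2} = 1
G(15) = mex{1,1,0,3} = 2
G(16) = mex{2,0,1,2} = 3
G(17) = mex{3,1,0,0} = 2
G(18) = mex{2,2,1,1} = 0
G(19) = mex{0,3,0,0} = 1
G(n+9) = G(n) holds for n = 0,…,7 (a full window of length max(S) = 8), so the sequence is purely periodic with period 9.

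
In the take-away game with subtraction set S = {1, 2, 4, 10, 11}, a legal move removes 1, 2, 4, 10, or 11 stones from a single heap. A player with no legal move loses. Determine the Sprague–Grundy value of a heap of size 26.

2

n :  0  1  2  3  4  5  6  7  8  9 10 11 12 13 14 15 16 17 18 19 20 21 22 23 24 25 26
G :  0  1  2  0  1  2  0  1  2  0  1  2  0  1  2  0  1  2  0  1  2  0  1  2  0  1  2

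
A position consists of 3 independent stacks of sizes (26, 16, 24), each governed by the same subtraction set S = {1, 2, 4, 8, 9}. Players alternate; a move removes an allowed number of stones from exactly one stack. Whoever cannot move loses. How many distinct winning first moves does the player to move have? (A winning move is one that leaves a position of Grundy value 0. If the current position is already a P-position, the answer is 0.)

2

All stacks use S = {1, 2, 4, 8, 9}:
G(0) = 0
G(1) = mex{0} = 1
G(2) = mex{1,0} = 2
G(3) = mex{2,1} = 0
G(4) = mex{0,2,0} = 1
G(5) = mex{1,0,1} = 2
G(6) = mex{2,1,2} = 0
G(7) = mex{0,2,0} = 1
G(8) = mex{1,0,1,0} = 2
G(9) = mex{2,1,2,1,0} = 3
G(10) = mex{3,2,0,2,1} = 4
G(11) = mex{4,3,1,0,2} = 5
G(12) = mex{5,4,2,1,0} = 3
G(13) = mex{3,5,3,2,1} = 0
G(14) = mex{0,3,4,0,2} = 1
G(15) = mex{1,0,5,1,0} = 2
G(16) = mex{2,1,3,2,1} = 0
G(17) = mex{0,2,0,3,2} = 1
G(18) = mex{1,0,1,4,3} = 2
G(19) = mex{2,1,2,5,4} = 0
G(20) = mex{0,2,0,3,5} = 1
G(21) = mex{1,0,1,0,3} = 2
G(22) = mex{2,1,2,1,0} = 3
G(23) = mex{3,2,0,2,1} = 4
G(24) = mex{4,3,1,0,2} = 5
G(25) = mex{5,4,2,1,0} = 3
G(26) = mex{3,5,3,2,1} = 0
Stack A: G(26) = 0.
Stack B: G(16) = 0.
Stack C: G(24) = 5.
Combined Grundy value = 0 ⊕ 0 ⊕ 5 = 5.
A winning move leaves total XOR = 0, i.e. changes one component's Grundy value g to g ⊕ X where X is the current total.
Stack A: need g' = 0⊕5 = 5. Options: 26−1→G=3, 26−2→G=5, 26−4→G=3, 26−8→G=2, 26−9→G=1. Hits: 1.
Stack B: need g' = 0⊕5 = 5. Options: 16−1→G=2, 16−2→G=1, 16−4→G=3, 16−8→G=2, 16−9→G=1. Hits: 0.
Stack C: need g' = 5⊕5 = 0. Options: 24−1→G=4, 24−2→G=3, 24−4→G=1, 24−8→G=0, 24−9→G=2. Hits: 1.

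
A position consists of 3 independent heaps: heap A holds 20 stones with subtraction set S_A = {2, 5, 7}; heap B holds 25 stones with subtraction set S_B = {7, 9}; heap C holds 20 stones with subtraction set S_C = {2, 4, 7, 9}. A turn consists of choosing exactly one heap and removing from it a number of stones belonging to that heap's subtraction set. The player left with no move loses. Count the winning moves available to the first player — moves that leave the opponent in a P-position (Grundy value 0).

Heap A, S = {2, 5, 7}:
n :  0  1  2  3  4  5  6  7  8  9 10 11 12 13 14 15 16 17 18 19 20
G :  0  0  1  1  0  2  1  3  2  2  0  3  1  0  0  1  1  2  2  3  3
G_A(20) = 3.
Heap B, S = {7, 9}:
n :  0  1  2  3  4  5  6  7  8  9 10 11 12 13 14 15 16 17 18 19 20 21 22 23 24 25
G :  0  0  0  0  0  0  0  1  1  1  1  1  1  1  2  2  0  0  0  0  0  0  0  1  1  1
G_B(25) = 1.
Heap C, S = {2, 4, 7, 9}:
n :  0  1  2  3  4  5  6  7  8  9 10 11 12 13 14 15 16 17 18 19 20
G :  0  0  1  1  2  2  0  3  1  4  2  0  0  1  1  2  2  0  3  1  4
G_C(20) = 4.
Combined Grundy value = 3 ⊕ 1 ⊕ 4 = 6.
A winning move leaves total XOR = 0, i.e. changes one component's Grundy value g to g ⊕ X where X is the current total.
Heap A: need g' = 3⊕6 = 5. Options: 20−2→G=2, 20−5→G=1, 20−7→G=0. Hits: 0.
Heap B: need g' = 1⊕6 = 7. Options: 25−7→G=0, 25−9→G=0. Hits: 0.
Heap C: need g' = 4⊕6 = 2. Options: 20−2→G=3, 20−4→G=2, 20−7→G=1, 20−9→G=0. Hits: 1.

1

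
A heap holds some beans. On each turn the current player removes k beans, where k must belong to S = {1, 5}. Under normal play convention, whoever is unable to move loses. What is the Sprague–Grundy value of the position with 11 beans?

1

n :  0  1  2  3  4  5  6  7  8  9 10 11
G :  0  1  0  1  0  1  0  1  0  1  0  1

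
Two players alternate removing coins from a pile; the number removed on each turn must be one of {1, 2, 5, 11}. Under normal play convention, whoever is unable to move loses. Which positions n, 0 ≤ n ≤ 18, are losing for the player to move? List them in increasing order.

G(0) = 0
G(1) = mex{0} = 1
G(2) = mex{1,0} = 2
G(3) = mex{2,1} = 0
G(4) = mex{0,2} = 1
G(5) = mex{1,0,0} = 2
G(6) = mex{2,1,1} = 0
G(7) = mex{0,2,2} = 1
G(8) = mex{1,0,0} = 2
G(9) = mex{2,1,1} = 0
G(10) = mex{0,2,2} = 1
G(11) = mex{1,0,0,0} = 2
G(12) = mex{2,1,1,1} = 0
G(13) = mex{0,2,2,2} = 1
G(14) = mex{1,0,0,0} = 2
G(15) = mex{2,1,1,1} = 0
G(16) = mex{0,2,2,2} = 1
G(17) = mex{1,0,0,0} = 2
G(18) = mex{2,1,1,1} = 0
P-positions are exactly the n with G(n) = 0.

0, 3, 6, 9, 12, 15, 18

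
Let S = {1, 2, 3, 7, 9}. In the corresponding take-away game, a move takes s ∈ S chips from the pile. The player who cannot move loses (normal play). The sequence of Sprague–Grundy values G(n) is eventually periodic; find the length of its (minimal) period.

G(0) = 0
G(1) = mex{0} = 1
G(2) = mex{1,0} = 2
G(3) = mex{2,1,0} = 3
G(4) = mex{3,2,1} = 0
G(5) = mex{0,3,2} = 1
G(6) = mex{1,0,3} = 2
G(7) = mex{2,1,0,0} = 3
G(8) = mex{3,2,1,1} = 0
G(9) = mex{0,3,2,2,0} = 1
G(10) = mex{1,0,3,3,1} = 2
G(11) = mex{2,1,0,0,2} = 3
G(12) = mex{3,2,1,1,3} = 0
G(13) = mex{0,3,2,2,0} = 1
G(14) = mex{1,0,3,3,1} = 2
G(n+4) = G(n) holds for n = 0,…,8 (a full window of length max(S) = 9), so the sequence is purely periodic with period 4.

4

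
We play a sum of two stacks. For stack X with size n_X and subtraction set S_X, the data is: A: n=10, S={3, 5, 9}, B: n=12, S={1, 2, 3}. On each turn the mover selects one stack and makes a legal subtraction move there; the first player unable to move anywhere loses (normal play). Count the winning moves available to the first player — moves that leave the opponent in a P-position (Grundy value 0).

Stack A, S = {3, 5, 9}:
n :  0  1  2  3  4  5  6  7  8  9 10
G :  0  0  0  1  1  1  2  2  0  3  3
G_A(10) = 3.
Stack B, S = {1, 2, 3}:
n :  0  1  2  3  4  5  6  7  8  9 10 11 12
G :  0  1  2  3  0  1  2  3  0  1  2  3  0
G_B(12) = 0.
Combined Grundy value = 3 ⊕ 0 = 3.
A winning move leaves total XOR = 0, i.e. changes one component's Grundy value g to g ⊕ X where X is the current total.
Stack A: need g' = 3⊕3 = 0. Options: 10−3→G=2, 10−5→G=1, 10−9→G=0. Hits: 1.
Stack B: need g' = 0⊕3 = 3. Options: 12−1→G=3, 12−2→G=2, 12−3→G=1. Hits: 1.

2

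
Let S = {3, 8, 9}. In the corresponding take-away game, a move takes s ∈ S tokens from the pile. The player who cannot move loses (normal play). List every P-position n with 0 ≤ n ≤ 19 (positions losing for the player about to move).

n :  0  1  2  3  4  5  6  7  8  9 10 11 12 13 14 15 16 17 18 19
G :  0  0  0  1  1  1  0  0  2  1  1  3  0  0  2  1  1  0  0  0
P-positions are exactly the n with G(n) = 0.

0, 1, 2, 6, 7, 12, 13, 17, 18, 19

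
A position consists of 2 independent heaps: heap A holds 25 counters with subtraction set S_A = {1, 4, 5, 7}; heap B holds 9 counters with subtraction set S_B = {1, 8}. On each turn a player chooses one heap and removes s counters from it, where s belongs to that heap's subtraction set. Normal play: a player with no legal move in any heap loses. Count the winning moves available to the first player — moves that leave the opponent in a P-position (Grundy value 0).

3

Heap A, S = {1, 4, 5, 7}:
n :  0  1  2  3  4  5  6  7  8  9 10 11 12 13 14 15 16 17 18 19 20 21 22 23 24 25
G :  0  1  0  1  2  3  2  3  0  1  0  1  2  3  2  3  0  1  0  1  2  3  2  3  0  1
G_A(25) = 1.
Heap B, S = {1, 8}:
n : 0 1 2 3 4 5 6 7 8 9
G : 0 1 0 1 0 1 0 1 2 0
G_B(9) = 0.
Combined Grundy value = 1 ⊕ 0 = 1.
A winning move leaves total XOR = 0, i.e. changes one component's Grundy value g to g ⊕ X where X is the current total.
Heap A: need g' = 1⊕1 = 0. Options: 25−1→G=0, 25−4→G=3, 25−5→G=2, 25−7→G=0. Hits: 2.
Heap B: need g' = 0⊕1 = 1. Options: 9−1→G=2, 9−8→G=1. Hits: 1.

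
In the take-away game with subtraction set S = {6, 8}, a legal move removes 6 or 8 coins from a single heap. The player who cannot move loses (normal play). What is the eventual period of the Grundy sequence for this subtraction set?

14

n :  0  1  2  3  4  5  6  7  8  9 10 11 12 13 14 15 16 17 18 19 20 21 22 23 24 25 26 27 28 29
G :  0  0  0  0  0  0  1  1  1  1  1  1  2  2  0  0  0  0  0  0  1  1  1  1  1  1  2  2  0  0
G(n+14) = G(n) holds for n = 0,…,7 (a full window of length max(S) = 8), so the sequence is purely periodic with period 14.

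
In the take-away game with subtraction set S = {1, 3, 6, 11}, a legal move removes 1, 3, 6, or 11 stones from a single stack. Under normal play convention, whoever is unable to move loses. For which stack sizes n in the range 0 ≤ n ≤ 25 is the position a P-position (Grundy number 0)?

0, 2, 4, 9, 14, 16, 18, 23

n :  0  1  2  3  4  5  6  7  8  9 10 11 12 13 14 15 16 17 18 19 20 21 22 23 24 25
G :  0  1  0  1  0  1  2  3  2  0  1  3  4  2  0  1  0  1  0  1  2  3  2  0  1  3
P-positions are exactly the n with G(n) = 0.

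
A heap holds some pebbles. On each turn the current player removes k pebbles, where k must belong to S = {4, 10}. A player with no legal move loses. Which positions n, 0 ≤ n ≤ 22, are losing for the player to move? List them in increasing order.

G(0) = 0
G(1) = mex{} = 0
G(2) = mex{} = 0
G(3) = mex{} = 0
G(4) = mex{0} = 1
G(5) = mex{0} = 1
G(6) = mex{0} = 1
G(7) = mex{0} = 1
G(8) = mex{1} = 0
G(9) = mex{1} = 0
G(10) = mex{1,0} = 2
G(11) = mex{1,0} = 2
G(12) = mex{0,0} = 1
G(13) = mex{0,0} = 1
G(14) = mex{2,1} = 0
G(15) = mex{2,1} = 0
G(16) = mex{1,1} = 0
G(17) = mex{1,1} = 0
G(18) = mex{0,0} = 1
G(19) = mex{0,0} = 1
G(20) = mex{0,2} = 1
G(21) = mex{0,2} = 1
G(22) = mex{1,1} = 0
P-positions are exactly the n with G(n) = 0.

0, 1, 2, 3, 8, 9, 14, 15, 16, 17, 22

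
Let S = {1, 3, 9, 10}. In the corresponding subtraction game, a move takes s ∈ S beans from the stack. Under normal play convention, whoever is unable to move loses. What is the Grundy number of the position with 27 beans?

n :  0  1  2  3  4  5  6  7  8  9 10 11 12 13 14 15 16 17 18 19 20 21 22 23 24 25 26 27
G :  0  1  0  1  0  1  0  1  0  1  2  3  2  3  2  3  2  3  2  0  1  0  1  0  1  0  1  0

0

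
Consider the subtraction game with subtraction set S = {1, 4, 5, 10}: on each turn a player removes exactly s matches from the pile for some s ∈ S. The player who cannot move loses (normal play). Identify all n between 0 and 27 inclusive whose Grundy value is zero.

0, 2, 8, 11, 14, 17, 20, 23, 26

G(0) = 0
G(1) = mex{0} = 1
G(2) = mex{1} = 0
G(3) = mex{0} = 1
G(4) = mex{1,0} = 2
G(5) = mex{2,1,0} = 3
G(6) = mex{3,0,1} = 2
G(7) = mex{2,1,0} = 3
G(8) = mex{3,2,1} = 0
G(9) = mex{0,3,2} = 1
G(10) = mex{1,2,3,0} = 4
G(11) = mex{4,3,2,1} = 0
G(12) = mex{0,0,3,0} = 1
G(13) = mex{1,1,0,1} = 2
G(14) = mex{2,4,1,2} = 0
G(15) = mex{0,0,4,3} = 1
G(16) = mex{1,1,0,2} = 3
G(17) = mex{3,2,1,3} = 0
G(18) = mex{0,0,2,0} = 1
G(19) = mex{1,1,0,1} = 2
G(20) = mex{2,3,1,4} = 0
G(21) = mex{0,0,3,0} = 1
G(22) = mex{1,1,0,1} = 2
G(23) = mex{2,2,1,2} = 0
G(24) = mex{0,0,2,0} = 1
G(25) = mex{1,1,0,1} = 2
G(26) = mex{2,2,1,3} = 0
G(27) = mex{0,0,2,0} = 1
P-positions are exactly the n with G(n) = 0.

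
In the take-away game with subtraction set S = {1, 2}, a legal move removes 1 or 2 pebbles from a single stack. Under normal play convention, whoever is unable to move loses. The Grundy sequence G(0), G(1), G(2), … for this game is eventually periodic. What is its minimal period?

3

n :  0  1  2  3  4  5  6  7  8  9 10 11 12 13 14
G :  0  1  2  0  1  2  0  1  2  0  1  2  0  1  2
G(n+3) = G(n) holds for n = 0,…,1 (a full window of length max(S) = 2), so the sequence is purely periodic with period 3.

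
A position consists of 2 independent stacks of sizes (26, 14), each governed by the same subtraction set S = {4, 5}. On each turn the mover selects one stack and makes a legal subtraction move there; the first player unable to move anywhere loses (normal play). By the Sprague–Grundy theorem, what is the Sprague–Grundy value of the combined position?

3

All stacks use S = {4, 5}:
G(0) = 0
G(1) = mex{} = 0
G(2) = mex{} = 0
G(3) = mex{} = 0
G(4) = mex{0} = 1
G(5) = mex{0,0} = 1
G(6) = mex{0,0} = 1
G(7) = mex{0,0} = 1
G(8) = mex{1,0} = 2
G(9) = mex{1,1} = 0
G(10) = mex{1,1} = 0
G(11) = mex{1,1} = 0
G(12) = mex{2,1} = 0
G(13) = mex{0,2} = 1
G(14) = mex{0,0} = 1
G(15) = mex{0,0} = 1
G(16) = mex{0,0} = 1
G(17) = mex{1,0} = 2
G(18) = mex{1,1} = 0
G(19) = mex{1,1} = 0
G(20) = mex{1,1} = 0
G(21) = mex{2,1} = 0
G(22) = mex{0,2} = 1
G(23) = mex{0,0} = 1
G(24) = mex{0,0} = 1
G(25) = mex{0,0} = 1
G(26) = mex{1,0} = 2
Stack A: G(26) = 2.
Stack B: G(14) = 1.
Combined Grundy value = 2 ⊕ 1 = 3.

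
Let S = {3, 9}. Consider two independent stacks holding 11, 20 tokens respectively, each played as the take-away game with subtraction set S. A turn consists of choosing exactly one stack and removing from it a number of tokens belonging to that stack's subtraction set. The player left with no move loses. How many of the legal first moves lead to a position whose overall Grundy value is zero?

All stacks use S = {3, 9}:
n :  0  1  2  3  4  5  6  7  8  9 10 11 12 13 14 15 16 17 18 19 20
G :  0  0  0  1  1  1  0  0  0  1  1  1  0  0  0  1  1  1  0  0  0
Stack A: G(11) = 1.
Stack B: G(20) = 0.
Combined Grundy value = 1 ⊕ 0 = 1.
A winning move leaves total XOR = 0, i.e. changes one component's Grundy value g to g ⊕ X where X is the current total.
Stack A: need g' = 1⊕1 = 0. Options: 11−3→G=0, 11−9→G=0. Hits: 2.
Stack B: need g' = 0⊕1 = 1. Options: 20−3→G=1, 20−9→G=1. Hits: 2.

4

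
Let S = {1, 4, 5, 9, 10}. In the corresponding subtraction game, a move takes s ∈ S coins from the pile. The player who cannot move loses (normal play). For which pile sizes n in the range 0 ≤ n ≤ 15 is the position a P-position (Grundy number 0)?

G(0) = 0
G(1) = mex{0} = 1
G(2) = mex{1} = 0
G(3) = mex{0} = 1
G(4) = mex{1,0} = 2
G(5) = mex{2,1,0} = 3
G(6) = mex{3,0,1} = 2
G(7) = mex{2,1,0} = 3
G(8) = mex{3,2,1} = 0
G(9) = mex{0,3,2,0} = 1
G(10) = mex{1,2,3,1,0} = 4
G(11) = mex{4,3,2,0,1} = 5
G(12) = mex{5,0,3,1,0} = 2
G(13) = mex{2,1,0,2,1} = 3
G(14) = mex{3,4,1,3,2} = 0
G(15) = mex{0,5,4,2,3} = 1
P-positions are exactly the n with G(n) = 0.

0, 2, 8, 14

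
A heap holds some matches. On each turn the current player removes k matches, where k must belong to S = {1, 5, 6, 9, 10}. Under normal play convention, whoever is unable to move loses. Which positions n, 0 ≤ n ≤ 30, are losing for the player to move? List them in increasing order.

n :  0  1  2  3  4  5  6  7  8  9 10 11 12 13 14 15 16 17 18 19 20 21 22 23 24 25 26 27 28 29 30
G :  0  1  0  1  0  1  2  3  2  3  2  3  4  5  4  0  1  0  1  0  1  2  3  2  3  2  3  4  5  4  0
P-positions are exactly the n with G(n) = 0.

0, 2, 4, 15, 17, 19, 30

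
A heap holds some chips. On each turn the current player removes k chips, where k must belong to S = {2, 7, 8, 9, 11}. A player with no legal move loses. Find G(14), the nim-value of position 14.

n :  0  1  2  3  4  5  6  7  8  9 10 11 12 13 14
G :  0  0  1  1  0  0  1  1  2  2  3  3  2  2  3

3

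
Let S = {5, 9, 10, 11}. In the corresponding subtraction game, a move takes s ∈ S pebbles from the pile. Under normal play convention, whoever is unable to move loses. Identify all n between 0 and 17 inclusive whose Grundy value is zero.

0, 1, 2, 3, 4, 16, 17

G(0) = 0
G(1) = mex{} = 0
G(2) = mex{} = 0
G(3) = mex{} = 0
G(4) = mex{} = 0
G(5) = mex{0} = 1
G(6) = mex{0} = 1
G(7) = mex{0} = 1
G(8) = mex{0} = 1
G(9) = mex{0,0} = 1
G(10) = mex{1,0,0} = 2
G(11) = mex{1,0,0,0} = 2
G(12) = mex{1,0,0,0} = 2
G(13) = mex{1,0,0,0} = 2
G(14) = mex{1,1,0,0} = 2
G(15) = mex{2,1,1,0} = 3
G(16) = mex{2,1,1,1} = 0
G(17) = mex{2,1,1,1} = 0
P-positions are exactly the n with G(n) = 0.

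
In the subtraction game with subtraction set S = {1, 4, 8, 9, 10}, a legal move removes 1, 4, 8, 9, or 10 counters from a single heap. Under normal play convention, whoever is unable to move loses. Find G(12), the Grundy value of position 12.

3

n :  0  1  2  3  4  5  6  7  8  9 10 11 12
G :  0  1  0  1  2  0  1  0  1  2  3  2  3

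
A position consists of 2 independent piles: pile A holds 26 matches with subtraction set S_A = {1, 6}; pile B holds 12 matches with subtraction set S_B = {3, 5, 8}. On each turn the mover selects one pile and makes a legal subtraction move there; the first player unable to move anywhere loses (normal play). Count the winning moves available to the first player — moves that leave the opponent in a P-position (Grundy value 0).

2

Pile A, S = {1, 6}:
n :  0  1  2  3  4  5  6  7  8  9 10 11 12 13 14 15 16 17 18 19 20 21 22 23 24 25 26
G :  0  1  0  1  0  1  2  0  1  0  1  0  1  2  0  1  0  1  0  1  2  0  1  0  1  0  1
G_A(26) = 1.
Pile B, S = {3, 5, 8}:
G(0) = 0
G(1) = mex{} = 0
G(2) = mex{} = 0
G(3) = mex{0} = 1
G(4) = mex{0} = 1
G(5) = mex{0,0} = 1
G(6) = mex{1,0} = 2
G(7) = mex{1,0} = 2
G(8) = mex{1,1,0} = 2
G(9) = mex{2,1,0} = 3
G(10) = mex{2,1,0} = 3
G(11) = mex{2,2,1} = 0
G(12) = mex{3,2,1} = 0
G_B(12) = 0.
Combined Grundy value = 1 ⊕ 0 = 1.
A winning move leaves total XOR = 0, i.e. changes one component's Grundy value g to g ⊕ X where X is the current total.
Pile A: need g' = 1⊕1 = 0. Options: 26−1→G=0, 26−6→G=2. Hits: 1.
Pile B: need g' = 0⊕1 = 1. Options: 12−3→G=3, 12−5→G=2, 12−8→G=1. Hits: 1.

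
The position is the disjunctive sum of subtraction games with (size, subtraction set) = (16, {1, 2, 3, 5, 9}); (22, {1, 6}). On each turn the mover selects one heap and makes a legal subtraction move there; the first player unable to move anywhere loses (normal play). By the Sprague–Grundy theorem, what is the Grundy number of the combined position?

Heap A, S = {1, 2, 3, 5, 9}:
n :  0  1  2  3  4  5  6  7  8  9 10 11 12 13 14 15 16
G :  0  1  2  3  0  1  2  3  0  1  2  3  0  1  2  3  0
G_A(16) = 0.
Heap B, S = {1, 6}:
n :  0  1  2  3  4  5  6  7  8  9 10 11 12 13 14 15 16 17 18 19 20 21 22
G :  0  1  0  1  0  1  2  0  1  0  1  0  1  2  0  1  0  1  0  1  2  0  1
G_B(22) = 1.
Combined Grundy value = 0 ⊕ 1 = 1.

1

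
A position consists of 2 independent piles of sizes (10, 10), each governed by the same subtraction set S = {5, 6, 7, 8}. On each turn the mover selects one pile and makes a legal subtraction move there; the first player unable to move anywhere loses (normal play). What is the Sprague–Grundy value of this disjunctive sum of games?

0

All piles use S = {5, 6, 7, 8}:
G(0) = 0
G(1) = mex{} = 0
G(2) = mex{} = 0
G(3) = mex{} = 0
G(4) = mex{} = 0
G(5) = mex{0} = 1
G(6) = mex{0,0} = 1
G(7) = mex{0,0,0} = 1
G(8) = mex{0,0,0,0} = 1
G(9) = mex{0,0,0,0} = 1
G(10) = mex{1,0,0,0} = 2
Pile A: G(10) = 2.
Pile B: G(10) = 2.
Combined Grundy value = 2 ⊕ 2 = 0.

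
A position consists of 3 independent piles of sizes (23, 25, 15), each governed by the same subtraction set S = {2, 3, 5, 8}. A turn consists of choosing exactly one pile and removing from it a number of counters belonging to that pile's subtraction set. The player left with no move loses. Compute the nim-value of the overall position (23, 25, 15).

3

All piles use S = {2, 3, 5, 8}:
G(0) = 0
G(1) = mex{} = 0
G(2) = mex{0} = 1
G(3) = mex{0,0} = 1
G(4) = mex{1,0} = 2
G(5) = mex{1,1,0} = 2
G(6) = mex{2,1,0} = 3
G(7) = mex{2,2,1} = 0
G(8) = mex{3,2,1,0} = 4
G(9) = mex{0,3,2,0} = 1
G(10) = mex{4,0,2,1} = 3
G(11) = mex{1,4,3,1} = 0
G(12) = mex{3,1,0,2} = 4
G(13) = mex{0,3,4,2} = 1
G(14) = mex{4,0,1,3} = 2
G(15) = mex{1,4,3,0} = 2
G(16) = mex{2,1,0,4} = 3
G(17) = mex{2,2,4,1} = 0
G(18) = mex{3,2,1,3} = 0
G(19) = mex{0,3,2,0} = 1
G(20) = mex{0,0,2,4} = 1
G(21) = mex{1,0,3,1} = 2
G(22) = mex{1,1,0,2} = 3
G(23) = mex{2,1,0,2} = 3
G(24) = mex{3,2,1,3} = 0
G(25) = mex{3,3,1,0} = 2
Pile A: G(23) = 3.
Pile B: G(25) = 2.
Pile C: G(15) = 2.
Combined Grundy value = 3 ⊕ 2 ⊕ 2 = 3.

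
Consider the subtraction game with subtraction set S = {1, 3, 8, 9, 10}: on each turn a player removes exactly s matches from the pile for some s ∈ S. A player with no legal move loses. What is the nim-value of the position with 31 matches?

2

G(0) = 0
G(1) = mex{0} = 1
G(2) = mex{1} = 0
G(3) = mex{0,0} = 1
G(4) = mex{1,1} = 0
G(5) = mex{0,0} = 1
G(6) = mex{1,1} = 0
G(7) = mex{0,0} = 1
G(8) = mex{1,1,0} = 2
G(9) = mex{2,0,1,0} = 3
G(10) = mex{3,1,0,1,0} = 2
G(11) = mex{2,2,1,0,1} = 3
G(12) = mex{3,3,0,1,0} = 2
G(13) = mex{2,2,1,0,1} = 3
G(14) = mex{3,3,0,1,0} = 2
G(15) = mex{2,2,1,0,1} = 3
G(16) = mex{3,3,2,1,0} = 4
G(17) = mex{4,2,3,2,1} = 0
G(18) = mex{0,3,2,3,2} = 1
G(19) = mex{1,4,3,2,3} = 0
G(20) = mex{0,0,2,3,2} = 1
G(21) = mex{1,1,3,2,3} = 0
G(22) = mex{0,0,2,3,2} = 1
G(23) = mex{1,1,3,2,3} = 0
G(24) = mex{0,0,4,3,2} = 1
G(25) = mex{1,1,0,4,3} = 2
G(26) = mex{2,0,1,0,4} = 3
G(27) = mex{3,1,0,1,0} = 2
G(28) = mex{2,2,1,0,1} = 3
G(29) = mex{3,3,0,1,0} = 2
G(30) = mex{2,2,1,0,1} = 3
G(31) = mex{3,3,0,1,0} = 2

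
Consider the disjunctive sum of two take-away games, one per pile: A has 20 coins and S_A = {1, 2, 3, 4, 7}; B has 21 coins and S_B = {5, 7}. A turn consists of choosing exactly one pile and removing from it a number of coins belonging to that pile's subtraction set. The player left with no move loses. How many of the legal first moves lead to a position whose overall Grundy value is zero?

Pile A, S = {1, 2, 3, 4, 7}:
G(0) = 0
G(1) = mex{0} = 1
G(2) = mex{1,0} = 2
G(3) = mex{2,1,0} = 3
G(4) = mex{3,2,1,0} = 4
G(5) = mex{4,3,2,1} = 0
G(6) = mex{0,4,3,2} = 1
G(7) = mex{1,0,4,3,0} = 2
G(8) = mex{2,1,0,4,1} = 3
G(9) = mex{3,2,1,0,2} = 4
G(10) = mex{4,3,2,1,3} = 0
G(11) = mex{0,4,3,2,4} = 1
G(12) = mex{1,0,4,3,0} = 2
G(13) = mex{2,1,0,4,1} = 3
G(14) = mex{3,2,1,0,2} = 4
G(15) = mex{4,3,2,1,3} = 0
G(16) = mex{0,4,3,2,4} = 1
G(17) = mex{1,0,4,3,0} = 2
G(18) = mex{2,1,0,4,1} = 3
G(19) = mex{3,2,1,0,2} = 4
G(20) = mex{4,3,2,1,3} = 0
G_A(20) = 0.
Pile B, S = {5, 7}:
G(0) = 0
G(1) = mex{} = 0
G(2) = mex{} = 0
G(3) = mex{} = 0
G(4) = mex{} = 0
G(5) = mex{0} = 1
G(6) = mex{0} = 1
G(7) = mex{0,0} = 1
G(8) = mex{0,0} = 1
G(9) = mex{0,0} = 1
G(10) = mex{1,0} = 2
G(11) = mex{1,0} = 2
G(12) = mex{1,1} = 0
G(13) = mex{1,1} = 0
G(14) = mex{1,1} = 0
G(15) = mex{2,1} = 0
G(16) = mex{2,1} = 0
G(17) = mex{0,2} = 1
G(18) = mex{0,2} = 1
G(19) = mex{0,0} = 1
G(20) = mex{0,0} = 1
G(21) = mex{0,0} = 1
G_B(21) = 1.
Combined Grundy value = 0 ⊕ 1 = 1.
A winning move leaves total XOR = 0, i.e. changes one component's Grundy value g to g ⊕ X where X is the current total.
Pile A: need g' = 0⊕1 = 1. Options: 20−1→G=4, 20−2→G=3, 20−3→G=2, 20−4→G=1, 20−7→G=3. Hits: 1.
Pile B: need g' = 1⊕1 = 0. Options: 21−5→G=0, 21−7→G=0. Hits: 2.

3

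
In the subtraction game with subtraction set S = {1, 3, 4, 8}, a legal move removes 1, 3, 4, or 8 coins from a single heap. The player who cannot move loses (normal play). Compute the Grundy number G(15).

1

n :  0  1  2  3  4  5  6  7  8  9 10 11 12 13 14 15
G :  0  1  0  1  2  3  2  0  1  0  1  2  3  2  0  1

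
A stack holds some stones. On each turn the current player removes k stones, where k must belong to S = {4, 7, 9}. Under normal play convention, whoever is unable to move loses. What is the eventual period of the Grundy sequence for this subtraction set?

G(0) = 0
G(1) = mex{} = 0
G(2) = mex{} = 0
G(3) = mex{} = 0
G(4) = mex{0} = 1
G(5) = mex{0} = 1
G(6) = mex{0} = 1
G(7) = mex{0,0} = 1
G(8) = mex{1,0} = 2
G(9) = mex{1,0,0} = 2
G(10) = mex{1,0,0} = 2
G(11) = mex{1,1,0} = 2
G(12) = mex{2,1,0} = 3
G(13) = mex{2,1,1} = 0
G(14) = mex{2,1,1} = 0
G(15) = mex{2,2,1} = 0
G(16) = mex{3,2,1} = 0
G(17) = mex{0,2,2} = 1
G(18) = mex{0,2,2} = 1
G(19) = mex{0,3,2} = 1
G(20) = mex{0,0,2} = 1
G(21) = mex{1,0,3} = 2
G(22) = mex{1,0,0} = 2
G(23) = mex{1,0,0} = 2
G(24) = mex{1,1,0} = 2
G(25) = mex{2,1,0} = 3
G(26) = mex{2,1,1} = 0
G(27) = mex{2,1,1} = 0
G(n+13) = G(n) holds for n = 0,…,8 (a full window of length max(S) = 9), so the sequence is purely periodic with period 13.

13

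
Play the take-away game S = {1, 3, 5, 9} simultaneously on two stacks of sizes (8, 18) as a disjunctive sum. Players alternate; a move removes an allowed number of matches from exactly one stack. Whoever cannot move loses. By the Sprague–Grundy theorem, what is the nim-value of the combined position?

0

All stacks use S = {1, 3, 5, 9}:
n :  0  1  2  3  4  5  6  7  8  9 10 11 12 13 14 15 16 17 18
G :  0  1  0  1  0  1  0  1  0  1  0  1  0  1  0  1  0  1  0
Stack A: G(8) = 0.
Stack B: G(18) = 0.
Combined Grundy value = 0 ⊕ 0 = 0.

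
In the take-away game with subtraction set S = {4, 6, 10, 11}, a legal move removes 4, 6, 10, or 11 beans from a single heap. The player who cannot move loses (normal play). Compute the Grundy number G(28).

G(0) = 0
G(1) = mex{} = 0
G(2) = mex{} = 0
G(3) = mex{} = 0
G(4) = mex{0} = 1
G(5) = mex{0} = 1
G(6) = mex{0,0} = 1
G(7) = mex{0,0} = 1
G(8) = mex{1,0} = 2
G(9) = mex{1,0} = 2
G(10) = mex{1,1,0} = 2
G(11) = mex{1,1,0,0} = 2
G(12) = mex{2,1,0,0} = 3
G(13) = mex{2,1,0,0} = 3
G(14) = mex{2,2,1,0} = 3
G(15) = mex{2,2,1,1} = 0
G(16) = mex{3,2,1,1} = 0
G(17) = mex{3,2,1,1} = 0
G(18) = mex{3,3,2,1} = 0
G(19) = mex{0,3,2,2} = 1
G(20) = mex{0,3,2,2} = 1
G(21) = mex{0,0,2,2} = 1
G(22) = mex{0,0,3,2} = 1
G(23) = mex{1,0,3,3} = 2
G(24) = mex{1,0,3,3} = 2
G(25) = mex{1,1,0,3} = 2
G(26) = mex{1,1,0,0} = 2
G(27) = mex{2,1,0,0} = 3
G(28) = mex{2,1,0,0} = 3

3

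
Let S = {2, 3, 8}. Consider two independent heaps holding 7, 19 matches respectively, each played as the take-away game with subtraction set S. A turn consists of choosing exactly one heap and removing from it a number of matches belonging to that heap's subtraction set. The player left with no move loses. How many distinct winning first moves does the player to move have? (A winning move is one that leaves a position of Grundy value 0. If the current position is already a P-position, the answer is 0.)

2

All heaps use S = {2, 3, 8}:
n :  0  1  2  3  4  5  6  7  8  9 10 11 12 13 14 15 16 17 18 19
G :  0  0  1  1  2  0  0  1  1  2  0  0  1  1  2  0  0  1  1  2
Heap A: G(7) = 1.
Heap B: G(19) = 2.
Combined Grundy value = 1 ⊕ 2 = 3.
A winning move leaves total XOR = 0, i.e. changes one component's Grundy value g to g ⊕ X where X is the current total.
Heap A: need g' = 1⊕3 = 2. Options: 7−2→G=0, 7−3→G=2. Hits: 1.
Heap B: need g' = 2⊕3 = 1. Options: 19−2→G=1, 19−3→G=0, 19−8→G=0. Hits: 1.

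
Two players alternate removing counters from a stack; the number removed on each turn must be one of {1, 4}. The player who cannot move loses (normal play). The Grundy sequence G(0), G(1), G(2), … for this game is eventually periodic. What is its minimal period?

G(0) = 0
G(1) = mex{0} = 1
G(2) = mex{1} = 0
G(3) = mex{0} = 1
G(4) = mex{1,0} = 2
G(5) = mex{2,1} = 0
G(6) = mex{0,0} = 1
G(7) = mex{1,1} = 0
G(8) = mex{0,2} = 1
G(9) = mex{1,0} = 2
G(10) = mex{2,1} = 0
G(11) = mex{0,0} = 1
G(12) = mex{1,1} = 0
G(13) = mex{0,2} = 1
G(14) = mex{1,0} = 2
G(n+5) = G(n) holds for n = 0,…,3 (a full window of length max(S) = 4), so the sequence is purely periodic with period 5.

5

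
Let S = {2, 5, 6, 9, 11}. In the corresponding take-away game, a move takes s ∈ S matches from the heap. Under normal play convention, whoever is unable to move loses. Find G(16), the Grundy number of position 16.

n :  0  1  2  3  4  5  6  7  8  9 10 11 12 13 14 15 16
G :  0  0  1  1  0  2  1  3  0  2  1  3  2  2  3  3  0

0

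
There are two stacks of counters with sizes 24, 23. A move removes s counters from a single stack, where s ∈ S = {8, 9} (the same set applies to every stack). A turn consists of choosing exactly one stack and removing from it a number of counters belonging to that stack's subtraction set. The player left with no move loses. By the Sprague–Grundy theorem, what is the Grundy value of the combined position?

All stacks use S = {8, 9}:
G(0) = 0
G(1) = mex{} = 0
G(2) = mex{} = 0
G(3) = mex{} = 0
G(4) = mex{} = 0
G(5) = mex{} = 0
G(6) = mex{} = 0
G(7) = mex{} = 0
G(8) = mex{0} = 1
G(9) = mex{0,0} = 1
G(10) = mex{0,0} = 1
G(11) = mex{0,0} = 1
G(12) = mex{0,0} = 1
G(13) = mex{0,0} = 1
G(14) = mex{0,0} = 1
G(15) = mex{0,0} = 1
G(16) = mex{1,0} = 2
G(17) = mex{1,1} = 0
G(18) = mex{1,1} = 0
G(19) = mex{1,1} = 0
G(20) = mex{1,1} = 0
G(21) = mex{1,1} = 0
G(22) = mex{1,1} = 0
G(23) = mex{1,1} = 0
G(24) = mex{2,1} = 0
Stack A: G(24) = 0.
Stack B: G(23) = 0.
Combined Grundy value = 0 ⊕ 0 = 0.

0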